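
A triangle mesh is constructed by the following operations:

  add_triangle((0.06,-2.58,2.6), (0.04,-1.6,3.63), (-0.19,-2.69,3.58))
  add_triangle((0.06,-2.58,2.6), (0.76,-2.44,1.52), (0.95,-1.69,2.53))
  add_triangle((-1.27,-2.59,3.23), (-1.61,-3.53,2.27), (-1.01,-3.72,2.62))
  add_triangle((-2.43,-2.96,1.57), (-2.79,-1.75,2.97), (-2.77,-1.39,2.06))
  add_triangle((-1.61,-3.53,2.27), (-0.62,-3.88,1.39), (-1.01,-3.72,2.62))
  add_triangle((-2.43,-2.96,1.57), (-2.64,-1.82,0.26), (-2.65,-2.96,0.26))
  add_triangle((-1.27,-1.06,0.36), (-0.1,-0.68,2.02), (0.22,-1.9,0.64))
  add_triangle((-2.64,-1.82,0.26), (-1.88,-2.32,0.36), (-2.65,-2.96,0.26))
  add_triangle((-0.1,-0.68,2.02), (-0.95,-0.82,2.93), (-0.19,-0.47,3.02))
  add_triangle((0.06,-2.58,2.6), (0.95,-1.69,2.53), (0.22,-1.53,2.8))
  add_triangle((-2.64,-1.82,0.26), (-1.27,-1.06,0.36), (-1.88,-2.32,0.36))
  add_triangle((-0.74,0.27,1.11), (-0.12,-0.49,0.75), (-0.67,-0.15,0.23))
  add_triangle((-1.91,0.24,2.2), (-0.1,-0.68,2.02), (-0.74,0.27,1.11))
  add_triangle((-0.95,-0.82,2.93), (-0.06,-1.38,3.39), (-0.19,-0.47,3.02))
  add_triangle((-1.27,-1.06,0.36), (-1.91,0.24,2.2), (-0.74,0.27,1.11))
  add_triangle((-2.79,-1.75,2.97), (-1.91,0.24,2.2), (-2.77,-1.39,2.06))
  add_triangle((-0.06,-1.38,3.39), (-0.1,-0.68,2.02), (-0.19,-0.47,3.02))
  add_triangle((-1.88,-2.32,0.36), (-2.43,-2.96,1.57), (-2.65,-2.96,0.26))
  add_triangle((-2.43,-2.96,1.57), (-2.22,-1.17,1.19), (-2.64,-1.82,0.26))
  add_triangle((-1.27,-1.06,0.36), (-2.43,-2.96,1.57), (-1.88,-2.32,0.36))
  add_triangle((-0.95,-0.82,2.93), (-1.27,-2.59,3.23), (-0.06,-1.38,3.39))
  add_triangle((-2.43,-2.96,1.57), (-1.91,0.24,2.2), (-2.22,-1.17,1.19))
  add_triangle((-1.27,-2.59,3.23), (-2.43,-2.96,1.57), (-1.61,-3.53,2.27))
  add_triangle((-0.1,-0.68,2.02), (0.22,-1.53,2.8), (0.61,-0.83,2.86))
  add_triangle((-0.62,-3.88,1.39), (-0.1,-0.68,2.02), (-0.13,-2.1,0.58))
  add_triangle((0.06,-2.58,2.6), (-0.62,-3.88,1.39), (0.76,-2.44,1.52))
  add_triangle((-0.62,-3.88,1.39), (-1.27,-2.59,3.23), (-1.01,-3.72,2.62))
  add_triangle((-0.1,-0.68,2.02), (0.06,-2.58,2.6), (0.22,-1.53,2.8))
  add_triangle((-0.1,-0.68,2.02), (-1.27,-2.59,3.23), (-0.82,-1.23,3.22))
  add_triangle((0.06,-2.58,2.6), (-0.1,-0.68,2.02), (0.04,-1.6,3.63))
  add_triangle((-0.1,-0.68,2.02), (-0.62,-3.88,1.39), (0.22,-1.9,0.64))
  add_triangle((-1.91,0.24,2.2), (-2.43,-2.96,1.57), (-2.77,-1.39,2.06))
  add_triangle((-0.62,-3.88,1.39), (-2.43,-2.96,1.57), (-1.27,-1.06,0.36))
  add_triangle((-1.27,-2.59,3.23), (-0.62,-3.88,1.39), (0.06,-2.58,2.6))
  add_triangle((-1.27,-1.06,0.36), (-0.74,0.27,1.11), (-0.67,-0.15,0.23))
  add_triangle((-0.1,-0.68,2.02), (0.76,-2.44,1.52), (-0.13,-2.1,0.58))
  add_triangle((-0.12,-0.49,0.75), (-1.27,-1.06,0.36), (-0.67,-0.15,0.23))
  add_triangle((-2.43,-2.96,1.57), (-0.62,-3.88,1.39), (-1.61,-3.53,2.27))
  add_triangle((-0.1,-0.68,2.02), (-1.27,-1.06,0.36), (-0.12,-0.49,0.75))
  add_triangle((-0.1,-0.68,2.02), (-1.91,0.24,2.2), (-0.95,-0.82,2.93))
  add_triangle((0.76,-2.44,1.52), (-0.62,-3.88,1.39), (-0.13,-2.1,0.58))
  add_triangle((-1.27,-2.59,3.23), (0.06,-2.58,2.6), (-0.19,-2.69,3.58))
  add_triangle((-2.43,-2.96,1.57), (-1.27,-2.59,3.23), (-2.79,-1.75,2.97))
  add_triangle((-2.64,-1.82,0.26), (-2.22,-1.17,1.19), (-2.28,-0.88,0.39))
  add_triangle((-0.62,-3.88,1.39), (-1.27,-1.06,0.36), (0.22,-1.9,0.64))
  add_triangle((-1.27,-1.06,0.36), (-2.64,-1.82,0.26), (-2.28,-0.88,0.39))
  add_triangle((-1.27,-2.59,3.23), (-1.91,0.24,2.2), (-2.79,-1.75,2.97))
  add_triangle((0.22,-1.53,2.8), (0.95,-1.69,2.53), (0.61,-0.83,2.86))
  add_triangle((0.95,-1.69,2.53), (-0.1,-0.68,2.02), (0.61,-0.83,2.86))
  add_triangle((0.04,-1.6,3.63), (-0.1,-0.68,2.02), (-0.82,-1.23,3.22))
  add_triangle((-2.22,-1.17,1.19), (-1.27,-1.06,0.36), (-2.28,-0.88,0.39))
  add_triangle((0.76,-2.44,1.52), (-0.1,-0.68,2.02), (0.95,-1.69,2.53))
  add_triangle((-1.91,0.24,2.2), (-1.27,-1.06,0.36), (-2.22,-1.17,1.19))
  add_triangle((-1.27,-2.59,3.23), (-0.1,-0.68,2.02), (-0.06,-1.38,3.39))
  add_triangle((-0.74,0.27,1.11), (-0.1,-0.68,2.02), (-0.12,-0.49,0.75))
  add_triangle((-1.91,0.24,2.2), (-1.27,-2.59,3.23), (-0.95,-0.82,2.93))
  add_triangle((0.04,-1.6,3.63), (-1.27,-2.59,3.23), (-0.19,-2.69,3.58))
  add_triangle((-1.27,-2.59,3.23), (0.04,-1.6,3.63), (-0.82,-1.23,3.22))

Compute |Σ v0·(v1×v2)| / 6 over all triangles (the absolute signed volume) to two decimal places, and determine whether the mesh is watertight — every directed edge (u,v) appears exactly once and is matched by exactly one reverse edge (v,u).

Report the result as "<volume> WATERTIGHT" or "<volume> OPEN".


16.85 WATERTIGHT

Per-triangle v0·(v1×v2)/6:
  t1: +0.2202
  t2: +0.6177
  t3: +0.6439
  t4: +0.7576
  t5: +0.6005
  t6: +0.6640
  t7: -0.7897
  t8: -0.0876
  t9: -0.1459
  t10: +0.4271
  t11: -0.0916
  t12: -0.0788
  t13: +0.1641
  t14: +0.3566
  t15: -0.0379
  t16: +0.6212
  t17: -0.0166
  t18: +0.1104
  t19: +0.7602
  t20: -0.1742
  t21: +0.9025
  t22: +0.8542
  t23: +1.0114
  t24: +0.1647
  t25: -0.2371
  t26: +1.0488
  t27: -0.0940
  t28: +0.1685
  t29: -0.2796
  t30: -0.1021
  t31: +0.6017
  t32: -0.4952
  t33: +0.3877
  t34: +1.6308
  t35: +0.0704
  t36: -0.6014
  t37: -0.0653
  t38: +0.9277
  t39: +0.0739
  t40: +0.1649
  t41: +0.2140
  t42: +0.4298
  t43: +2.1018
  t44: +0.2694
  t45: +0.0356
  t46: -0.0849
  t47: +1.3949
  t48: +0.3122
  t49: -0.2602
  t50: +0.0949
  t51: -0.1585
  t52: -0.4623
  t53: -0.0221
  t54: -0.1438
  t55: -0.0727
  t56: +1.0784
  t57: +0.7165
  t58: +0.7532
Σ = +16.8499 → |volume| = 16.85

Directed edges: 174 total, each appears once with its reverse present → watertight.


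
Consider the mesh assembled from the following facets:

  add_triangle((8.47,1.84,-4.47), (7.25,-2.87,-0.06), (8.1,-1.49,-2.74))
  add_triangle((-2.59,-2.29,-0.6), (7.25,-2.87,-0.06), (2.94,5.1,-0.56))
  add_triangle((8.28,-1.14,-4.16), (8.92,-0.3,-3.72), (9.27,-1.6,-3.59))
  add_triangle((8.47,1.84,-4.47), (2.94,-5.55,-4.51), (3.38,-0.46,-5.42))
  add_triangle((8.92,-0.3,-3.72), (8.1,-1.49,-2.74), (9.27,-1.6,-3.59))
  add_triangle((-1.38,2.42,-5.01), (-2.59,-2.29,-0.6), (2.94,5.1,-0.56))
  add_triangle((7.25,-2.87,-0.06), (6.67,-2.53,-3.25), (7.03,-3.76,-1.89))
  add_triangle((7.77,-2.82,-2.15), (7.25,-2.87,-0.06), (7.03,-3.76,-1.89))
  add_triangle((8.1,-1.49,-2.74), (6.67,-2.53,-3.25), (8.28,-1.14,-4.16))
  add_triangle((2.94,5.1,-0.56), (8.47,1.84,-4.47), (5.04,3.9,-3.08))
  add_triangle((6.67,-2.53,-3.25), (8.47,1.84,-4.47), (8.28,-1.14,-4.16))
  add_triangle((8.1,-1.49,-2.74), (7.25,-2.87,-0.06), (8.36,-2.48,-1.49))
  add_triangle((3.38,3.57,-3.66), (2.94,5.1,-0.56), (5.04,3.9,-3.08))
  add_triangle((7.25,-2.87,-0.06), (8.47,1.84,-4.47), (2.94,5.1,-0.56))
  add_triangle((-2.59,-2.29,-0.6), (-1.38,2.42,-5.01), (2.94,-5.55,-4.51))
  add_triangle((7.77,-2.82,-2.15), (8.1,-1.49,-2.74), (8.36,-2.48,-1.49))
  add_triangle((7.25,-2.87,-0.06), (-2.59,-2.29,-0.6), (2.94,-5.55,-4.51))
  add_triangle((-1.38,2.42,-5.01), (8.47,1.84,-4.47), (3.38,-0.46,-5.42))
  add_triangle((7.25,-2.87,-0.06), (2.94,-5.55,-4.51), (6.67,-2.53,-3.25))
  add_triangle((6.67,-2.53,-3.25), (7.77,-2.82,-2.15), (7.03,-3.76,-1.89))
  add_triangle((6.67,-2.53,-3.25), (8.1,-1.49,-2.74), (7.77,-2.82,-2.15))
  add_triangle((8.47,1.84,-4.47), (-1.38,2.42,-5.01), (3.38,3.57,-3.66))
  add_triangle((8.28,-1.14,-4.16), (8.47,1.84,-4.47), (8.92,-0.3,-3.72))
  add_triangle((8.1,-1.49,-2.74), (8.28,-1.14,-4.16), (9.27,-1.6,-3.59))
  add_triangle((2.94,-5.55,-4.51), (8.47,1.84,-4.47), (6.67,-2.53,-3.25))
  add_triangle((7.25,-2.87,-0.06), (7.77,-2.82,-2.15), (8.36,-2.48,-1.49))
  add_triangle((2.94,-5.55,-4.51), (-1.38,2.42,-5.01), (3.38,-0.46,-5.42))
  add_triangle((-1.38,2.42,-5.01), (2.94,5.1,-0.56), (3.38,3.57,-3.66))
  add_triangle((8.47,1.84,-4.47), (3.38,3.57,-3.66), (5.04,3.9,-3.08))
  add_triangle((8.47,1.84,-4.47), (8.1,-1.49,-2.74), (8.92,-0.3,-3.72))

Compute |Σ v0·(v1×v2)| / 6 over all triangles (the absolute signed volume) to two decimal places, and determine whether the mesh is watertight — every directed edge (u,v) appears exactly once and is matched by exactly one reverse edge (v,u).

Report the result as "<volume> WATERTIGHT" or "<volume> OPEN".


243.56 WATERTIGHT

Per-triangle v0·(v1×v2)/6:
  t1: +7.6466
  t2: -6.8494
  t3: +1.7073
  t4: +26.7797
  t5: +0.7224
  t6: +3.1126
  t7: -4.0163
  t8: +3.0288
  t9: +2.9048
  t10: +6.5727
  t11: +0.0577
  t12: +0.2680
  t13: +4.7752
  t14: +29.9408
  t15: +24.6567
  t16: +1.9035
  t17: +14.6759
  t18: +23.6352
  t19: +17.5307
  t20: +2.2058
  t21: +2.7072
  t22: +15.7674
  t23: +3.4341
  t24: -0.0419
  t25: +18.9768
  t26: +1.6510
  t27: +20.6973
  t28: +13.0397
  t29: +5.7477
  t30: +0.3182
Σ = +243.5560 → |volume| = 243.56

Directed edges: 90 total, each appears once with its reverse present → watertight.


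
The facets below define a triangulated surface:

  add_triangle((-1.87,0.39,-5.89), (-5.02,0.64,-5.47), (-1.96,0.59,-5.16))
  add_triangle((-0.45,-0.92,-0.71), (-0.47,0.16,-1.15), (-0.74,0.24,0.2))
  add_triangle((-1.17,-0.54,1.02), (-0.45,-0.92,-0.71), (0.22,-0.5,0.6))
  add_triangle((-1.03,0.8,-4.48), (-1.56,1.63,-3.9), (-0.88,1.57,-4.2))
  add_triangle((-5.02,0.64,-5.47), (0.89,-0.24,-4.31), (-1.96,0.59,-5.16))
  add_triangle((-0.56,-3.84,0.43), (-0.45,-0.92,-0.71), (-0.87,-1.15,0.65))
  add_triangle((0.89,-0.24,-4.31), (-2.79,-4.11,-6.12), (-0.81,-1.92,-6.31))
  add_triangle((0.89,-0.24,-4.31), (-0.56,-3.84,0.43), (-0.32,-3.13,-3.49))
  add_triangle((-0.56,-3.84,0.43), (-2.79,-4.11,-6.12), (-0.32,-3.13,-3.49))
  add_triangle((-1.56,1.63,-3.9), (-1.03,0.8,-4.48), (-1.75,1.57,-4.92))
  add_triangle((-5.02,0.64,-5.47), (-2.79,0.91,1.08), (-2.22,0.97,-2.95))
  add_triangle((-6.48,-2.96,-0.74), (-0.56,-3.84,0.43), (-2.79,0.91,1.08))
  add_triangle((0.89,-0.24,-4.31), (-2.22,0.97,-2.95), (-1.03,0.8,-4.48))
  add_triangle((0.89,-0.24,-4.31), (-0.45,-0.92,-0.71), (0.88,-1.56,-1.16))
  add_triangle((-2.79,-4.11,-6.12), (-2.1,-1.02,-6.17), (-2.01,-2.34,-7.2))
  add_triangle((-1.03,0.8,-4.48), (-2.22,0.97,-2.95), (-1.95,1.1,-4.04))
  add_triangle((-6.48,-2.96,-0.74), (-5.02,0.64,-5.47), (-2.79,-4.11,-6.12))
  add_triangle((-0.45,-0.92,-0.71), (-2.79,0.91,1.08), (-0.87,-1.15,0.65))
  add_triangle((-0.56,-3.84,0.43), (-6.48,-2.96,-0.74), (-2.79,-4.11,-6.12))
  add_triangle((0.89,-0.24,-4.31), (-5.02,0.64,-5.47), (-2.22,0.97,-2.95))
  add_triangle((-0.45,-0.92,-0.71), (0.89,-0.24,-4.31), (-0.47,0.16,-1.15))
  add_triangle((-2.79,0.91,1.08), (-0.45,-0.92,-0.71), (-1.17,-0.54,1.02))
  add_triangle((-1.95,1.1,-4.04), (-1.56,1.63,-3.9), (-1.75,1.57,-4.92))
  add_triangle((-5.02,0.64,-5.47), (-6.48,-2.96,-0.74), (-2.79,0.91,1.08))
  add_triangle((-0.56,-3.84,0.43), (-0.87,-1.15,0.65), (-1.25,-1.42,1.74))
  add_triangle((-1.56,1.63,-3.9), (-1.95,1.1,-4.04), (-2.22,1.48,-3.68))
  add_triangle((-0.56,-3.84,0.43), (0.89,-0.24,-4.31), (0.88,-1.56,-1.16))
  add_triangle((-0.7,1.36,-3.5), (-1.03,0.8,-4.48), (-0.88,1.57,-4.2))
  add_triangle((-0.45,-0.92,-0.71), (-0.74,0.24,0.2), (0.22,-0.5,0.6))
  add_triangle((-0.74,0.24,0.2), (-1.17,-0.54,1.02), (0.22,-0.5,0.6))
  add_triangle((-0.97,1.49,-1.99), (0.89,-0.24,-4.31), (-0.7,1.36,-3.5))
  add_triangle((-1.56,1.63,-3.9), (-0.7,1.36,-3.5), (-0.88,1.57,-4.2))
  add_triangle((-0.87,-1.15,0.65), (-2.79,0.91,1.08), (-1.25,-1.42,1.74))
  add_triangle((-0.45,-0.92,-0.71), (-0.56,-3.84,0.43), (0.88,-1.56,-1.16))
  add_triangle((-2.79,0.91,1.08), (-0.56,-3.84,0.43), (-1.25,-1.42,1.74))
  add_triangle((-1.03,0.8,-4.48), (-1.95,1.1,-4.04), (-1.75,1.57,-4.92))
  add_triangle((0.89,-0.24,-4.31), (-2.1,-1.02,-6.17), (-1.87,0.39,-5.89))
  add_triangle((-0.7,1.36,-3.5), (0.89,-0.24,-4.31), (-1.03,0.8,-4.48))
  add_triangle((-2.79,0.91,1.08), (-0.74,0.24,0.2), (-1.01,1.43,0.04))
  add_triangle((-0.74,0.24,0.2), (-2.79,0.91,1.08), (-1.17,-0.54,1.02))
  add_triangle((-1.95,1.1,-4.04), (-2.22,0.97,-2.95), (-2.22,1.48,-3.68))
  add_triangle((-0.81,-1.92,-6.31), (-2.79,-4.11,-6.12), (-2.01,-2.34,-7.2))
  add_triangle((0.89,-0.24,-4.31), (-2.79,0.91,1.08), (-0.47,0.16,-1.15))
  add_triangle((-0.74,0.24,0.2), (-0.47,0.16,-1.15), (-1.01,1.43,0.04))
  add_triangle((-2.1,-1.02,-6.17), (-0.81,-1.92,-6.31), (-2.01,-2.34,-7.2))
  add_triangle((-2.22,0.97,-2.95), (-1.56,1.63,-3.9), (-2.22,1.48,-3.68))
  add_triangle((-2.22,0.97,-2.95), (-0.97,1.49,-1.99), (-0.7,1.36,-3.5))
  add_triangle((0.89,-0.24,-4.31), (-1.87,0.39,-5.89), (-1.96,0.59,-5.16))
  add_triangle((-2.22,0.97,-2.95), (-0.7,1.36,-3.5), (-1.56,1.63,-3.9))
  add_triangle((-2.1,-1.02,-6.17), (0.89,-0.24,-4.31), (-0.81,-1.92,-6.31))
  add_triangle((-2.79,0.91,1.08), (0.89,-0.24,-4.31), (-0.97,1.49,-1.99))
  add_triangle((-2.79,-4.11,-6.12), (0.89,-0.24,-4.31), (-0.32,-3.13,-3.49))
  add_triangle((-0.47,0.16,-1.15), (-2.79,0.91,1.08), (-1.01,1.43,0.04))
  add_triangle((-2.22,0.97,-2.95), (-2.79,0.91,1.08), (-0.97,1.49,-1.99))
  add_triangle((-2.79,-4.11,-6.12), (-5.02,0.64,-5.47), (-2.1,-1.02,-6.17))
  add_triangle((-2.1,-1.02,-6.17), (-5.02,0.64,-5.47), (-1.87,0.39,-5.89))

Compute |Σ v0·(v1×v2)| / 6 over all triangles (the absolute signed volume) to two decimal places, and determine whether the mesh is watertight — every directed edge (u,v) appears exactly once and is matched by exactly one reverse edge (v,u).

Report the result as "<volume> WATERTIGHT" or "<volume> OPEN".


131.68 WATERTIGHT

Per-triangle v0·(v1×v2)/6:
  t1: +0.7127
  t2: -0.1687
  t3: +0.2393
  t4: +0.4658
  t5: -1.8226
  t6: -0.4708
  t7: +1.1533
  t8: +1.8948
  t9: +5.9590
  t10: +0.0889
  t11: +2.6144
  t12: +6.5793
  t13: +0.5398
  t14: -1.0460
  t15: +2.2396
  t16: +0.0979
  t17: +33.3730
  t18: -0.7449
  t19: +23.9695
  t20: +3.0909
  t21: -0.5435
  t22: +0.6602
  t23: +0.1890
  t24: +15.9828
  t25: -0.3627
  t26: +0.2735
  t27: +2.2838
  t28: +0.0171
  t29: -0.1307
  t30: +0.0376
  t31: +0.0936
  t32: +0.0309
  t33: -0.5713
  t34: -0.8461
  t35: +2.1684
  t36: +0.3523
  t37: +3.2398
  t38: +1.1112
  t39: -0.0445
  t40: -0.0374
  t41: +0.2064
  t42: +2.2522
  t43: -0.0188
  t44: -0.1734
  t45: +1.1842
  t46: -0.0886
  t47: +0.7403
  t48: +0.3846
  t49: -0.1891
  t50: +2.7752
  t51: -2.1088
  t52: +5.7308
  t53: +0.6805
  t54: +1.8084
  t55: +11.1851
  t56: +4.6429
Σ = +131.6813 → |volume| = 131.68

Directed edges: 168 total, each appears once with its reverse present → watertight.


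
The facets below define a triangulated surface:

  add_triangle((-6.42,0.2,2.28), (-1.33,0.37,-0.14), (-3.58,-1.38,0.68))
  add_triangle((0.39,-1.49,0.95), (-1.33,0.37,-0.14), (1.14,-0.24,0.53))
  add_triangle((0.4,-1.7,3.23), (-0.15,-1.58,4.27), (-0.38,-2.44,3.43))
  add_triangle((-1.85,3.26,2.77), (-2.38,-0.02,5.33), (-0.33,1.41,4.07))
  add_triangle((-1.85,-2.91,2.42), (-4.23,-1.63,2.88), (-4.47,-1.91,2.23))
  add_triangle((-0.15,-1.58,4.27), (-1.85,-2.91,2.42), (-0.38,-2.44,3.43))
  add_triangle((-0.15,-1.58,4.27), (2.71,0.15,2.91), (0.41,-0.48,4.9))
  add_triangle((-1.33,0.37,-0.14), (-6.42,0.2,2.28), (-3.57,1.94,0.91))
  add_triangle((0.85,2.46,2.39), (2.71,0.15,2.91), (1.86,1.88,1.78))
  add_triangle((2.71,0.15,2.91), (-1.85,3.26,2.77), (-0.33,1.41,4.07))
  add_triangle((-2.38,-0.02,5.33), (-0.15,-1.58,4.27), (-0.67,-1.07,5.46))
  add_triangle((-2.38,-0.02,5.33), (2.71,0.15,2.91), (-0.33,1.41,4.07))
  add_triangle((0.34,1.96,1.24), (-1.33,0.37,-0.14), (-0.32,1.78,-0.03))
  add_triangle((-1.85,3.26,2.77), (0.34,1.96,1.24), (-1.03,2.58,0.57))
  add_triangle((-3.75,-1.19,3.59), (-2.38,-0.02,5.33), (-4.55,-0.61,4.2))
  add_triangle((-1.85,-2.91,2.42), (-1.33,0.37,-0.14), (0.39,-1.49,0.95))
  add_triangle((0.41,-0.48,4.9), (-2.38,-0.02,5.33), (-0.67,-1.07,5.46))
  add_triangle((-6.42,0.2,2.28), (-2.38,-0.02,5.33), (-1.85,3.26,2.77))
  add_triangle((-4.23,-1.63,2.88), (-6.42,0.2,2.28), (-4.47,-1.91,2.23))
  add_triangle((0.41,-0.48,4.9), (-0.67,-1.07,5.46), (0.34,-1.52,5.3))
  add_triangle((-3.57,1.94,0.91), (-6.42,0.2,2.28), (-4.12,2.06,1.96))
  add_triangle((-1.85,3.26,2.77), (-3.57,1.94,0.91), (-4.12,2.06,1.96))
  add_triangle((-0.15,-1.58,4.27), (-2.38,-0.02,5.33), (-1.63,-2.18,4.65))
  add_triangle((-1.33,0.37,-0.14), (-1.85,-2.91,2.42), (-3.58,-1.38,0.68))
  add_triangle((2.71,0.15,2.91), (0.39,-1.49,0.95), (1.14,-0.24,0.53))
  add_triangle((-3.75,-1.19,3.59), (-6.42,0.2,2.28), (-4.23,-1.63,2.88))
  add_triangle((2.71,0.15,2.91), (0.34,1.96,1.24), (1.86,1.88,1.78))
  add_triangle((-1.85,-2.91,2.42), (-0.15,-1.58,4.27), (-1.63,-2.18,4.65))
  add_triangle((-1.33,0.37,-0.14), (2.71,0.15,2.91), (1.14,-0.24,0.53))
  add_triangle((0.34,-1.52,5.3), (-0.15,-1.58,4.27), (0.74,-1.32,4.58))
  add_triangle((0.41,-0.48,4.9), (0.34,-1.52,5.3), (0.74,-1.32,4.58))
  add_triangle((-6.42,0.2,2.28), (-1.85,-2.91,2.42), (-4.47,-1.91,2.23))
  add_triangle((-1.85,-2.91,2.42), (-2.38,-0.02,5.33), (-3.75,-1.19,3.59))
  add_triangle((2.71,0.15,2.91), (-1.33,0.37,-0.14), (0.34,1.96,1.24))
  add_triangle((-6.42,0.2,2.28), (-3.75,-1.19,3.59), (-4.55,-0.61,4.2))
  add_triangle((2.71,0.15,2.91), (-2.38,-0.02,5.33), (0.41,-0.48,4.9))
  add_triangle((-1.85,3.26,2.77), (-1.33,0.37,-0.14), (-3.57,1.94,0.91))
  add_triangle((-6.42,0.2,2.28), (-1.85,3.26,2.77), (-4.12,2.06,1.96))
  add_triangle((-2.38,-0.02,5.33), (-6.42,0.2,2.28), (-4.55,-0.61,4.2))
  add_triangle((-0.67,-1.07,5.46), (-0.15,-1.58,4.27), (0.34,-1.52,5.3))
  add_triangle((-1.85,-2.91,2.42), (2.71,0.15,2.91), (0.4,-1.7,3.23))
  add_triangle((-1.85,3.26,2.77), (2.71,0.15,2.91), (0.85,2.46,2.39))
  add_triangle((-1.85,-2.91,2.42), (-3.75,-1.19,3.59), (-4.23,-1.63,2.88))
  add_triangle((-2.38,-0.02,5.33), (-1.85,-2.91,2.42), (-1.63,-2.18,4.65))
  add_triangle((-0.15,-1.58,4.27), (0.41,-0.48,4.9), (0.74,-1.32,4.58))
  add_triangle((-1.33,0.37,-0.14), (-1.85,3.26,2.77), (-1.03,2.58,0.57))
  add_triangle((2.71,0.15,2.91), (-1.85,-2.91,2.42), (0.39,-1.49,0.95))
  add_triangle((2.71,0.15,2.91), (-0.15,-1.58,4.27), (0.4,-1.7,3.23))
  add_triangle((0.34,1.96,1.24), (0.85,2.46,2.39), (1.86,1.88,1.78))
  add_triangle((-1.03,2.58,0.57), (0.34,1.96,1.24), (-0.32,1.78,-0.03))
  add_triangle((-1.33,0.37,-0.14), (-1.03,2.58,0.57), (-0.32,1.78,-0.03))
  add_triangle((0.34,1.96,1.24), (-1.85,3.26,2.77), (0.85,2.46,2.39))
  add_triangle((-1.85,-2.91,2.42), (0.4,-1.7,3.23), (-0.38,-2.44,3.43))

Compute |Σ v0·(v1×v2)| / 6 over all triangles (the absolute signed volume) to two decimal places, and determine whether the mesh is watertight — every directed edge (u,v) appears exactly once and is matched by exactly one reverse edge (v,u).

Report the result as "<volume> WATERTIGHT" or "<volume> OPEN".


80.76 OPEN

Per-triangle v0·(v1×v2)/6:
  t1: +1.1852
  t2: -0.1411
  t3: +0.5211
  t4: +5.0974
  t5: +1.4133
  t6: +1.0986
  t7: +2.1598
  t8: +1.0724
  t9: +1.4225
  t10: +3.6508
  t11: +0.8186
  t12: +4.8637
  t13: -0.4497
  t14: +1.1797
  t15: +1.6620
  t16: +0.1107
  t17: +1.6971
  t18: +15.5800
  t19: +1.8098
  t20: +0.8758
  t21: +1.7118
  t22: +1.4652
  t23: +2.7546
  t24: -0.5748
  t25: +0.5466
  t26: +2.3305
  t27: -0.8927
  t28: +1.5257
  t29: -0.0373
  t30: +0.1425
  t31: +0.3652
  t32: -1.8255
  t33: +4.7285
  t34: -0.9541
  t35: +1.7969
  t36: +2.0155
  t37: +0.1602
  t38: +2.6649
  t39: +3.3471
  t40: +0.5060
  t41: +0.1237
  t42: +2.9404
  t43: +1.8146
  t44: +2.6283
  t45: -0.6995
  t46: +1.0944
  t47: +2.3348
  t48: +1.4586
  t49: +0.3361
  t50: +0.3398
  t51: +0.2524
  t52: +0.7557
  t53: -0.0256
Σ = +80.7584 → |volume| = 80.76

Directed edges: 159 total; 3 unmatched, e.g. (-3.58,-1.38,0.68)→(-6.42,0.2,2.28) → open.


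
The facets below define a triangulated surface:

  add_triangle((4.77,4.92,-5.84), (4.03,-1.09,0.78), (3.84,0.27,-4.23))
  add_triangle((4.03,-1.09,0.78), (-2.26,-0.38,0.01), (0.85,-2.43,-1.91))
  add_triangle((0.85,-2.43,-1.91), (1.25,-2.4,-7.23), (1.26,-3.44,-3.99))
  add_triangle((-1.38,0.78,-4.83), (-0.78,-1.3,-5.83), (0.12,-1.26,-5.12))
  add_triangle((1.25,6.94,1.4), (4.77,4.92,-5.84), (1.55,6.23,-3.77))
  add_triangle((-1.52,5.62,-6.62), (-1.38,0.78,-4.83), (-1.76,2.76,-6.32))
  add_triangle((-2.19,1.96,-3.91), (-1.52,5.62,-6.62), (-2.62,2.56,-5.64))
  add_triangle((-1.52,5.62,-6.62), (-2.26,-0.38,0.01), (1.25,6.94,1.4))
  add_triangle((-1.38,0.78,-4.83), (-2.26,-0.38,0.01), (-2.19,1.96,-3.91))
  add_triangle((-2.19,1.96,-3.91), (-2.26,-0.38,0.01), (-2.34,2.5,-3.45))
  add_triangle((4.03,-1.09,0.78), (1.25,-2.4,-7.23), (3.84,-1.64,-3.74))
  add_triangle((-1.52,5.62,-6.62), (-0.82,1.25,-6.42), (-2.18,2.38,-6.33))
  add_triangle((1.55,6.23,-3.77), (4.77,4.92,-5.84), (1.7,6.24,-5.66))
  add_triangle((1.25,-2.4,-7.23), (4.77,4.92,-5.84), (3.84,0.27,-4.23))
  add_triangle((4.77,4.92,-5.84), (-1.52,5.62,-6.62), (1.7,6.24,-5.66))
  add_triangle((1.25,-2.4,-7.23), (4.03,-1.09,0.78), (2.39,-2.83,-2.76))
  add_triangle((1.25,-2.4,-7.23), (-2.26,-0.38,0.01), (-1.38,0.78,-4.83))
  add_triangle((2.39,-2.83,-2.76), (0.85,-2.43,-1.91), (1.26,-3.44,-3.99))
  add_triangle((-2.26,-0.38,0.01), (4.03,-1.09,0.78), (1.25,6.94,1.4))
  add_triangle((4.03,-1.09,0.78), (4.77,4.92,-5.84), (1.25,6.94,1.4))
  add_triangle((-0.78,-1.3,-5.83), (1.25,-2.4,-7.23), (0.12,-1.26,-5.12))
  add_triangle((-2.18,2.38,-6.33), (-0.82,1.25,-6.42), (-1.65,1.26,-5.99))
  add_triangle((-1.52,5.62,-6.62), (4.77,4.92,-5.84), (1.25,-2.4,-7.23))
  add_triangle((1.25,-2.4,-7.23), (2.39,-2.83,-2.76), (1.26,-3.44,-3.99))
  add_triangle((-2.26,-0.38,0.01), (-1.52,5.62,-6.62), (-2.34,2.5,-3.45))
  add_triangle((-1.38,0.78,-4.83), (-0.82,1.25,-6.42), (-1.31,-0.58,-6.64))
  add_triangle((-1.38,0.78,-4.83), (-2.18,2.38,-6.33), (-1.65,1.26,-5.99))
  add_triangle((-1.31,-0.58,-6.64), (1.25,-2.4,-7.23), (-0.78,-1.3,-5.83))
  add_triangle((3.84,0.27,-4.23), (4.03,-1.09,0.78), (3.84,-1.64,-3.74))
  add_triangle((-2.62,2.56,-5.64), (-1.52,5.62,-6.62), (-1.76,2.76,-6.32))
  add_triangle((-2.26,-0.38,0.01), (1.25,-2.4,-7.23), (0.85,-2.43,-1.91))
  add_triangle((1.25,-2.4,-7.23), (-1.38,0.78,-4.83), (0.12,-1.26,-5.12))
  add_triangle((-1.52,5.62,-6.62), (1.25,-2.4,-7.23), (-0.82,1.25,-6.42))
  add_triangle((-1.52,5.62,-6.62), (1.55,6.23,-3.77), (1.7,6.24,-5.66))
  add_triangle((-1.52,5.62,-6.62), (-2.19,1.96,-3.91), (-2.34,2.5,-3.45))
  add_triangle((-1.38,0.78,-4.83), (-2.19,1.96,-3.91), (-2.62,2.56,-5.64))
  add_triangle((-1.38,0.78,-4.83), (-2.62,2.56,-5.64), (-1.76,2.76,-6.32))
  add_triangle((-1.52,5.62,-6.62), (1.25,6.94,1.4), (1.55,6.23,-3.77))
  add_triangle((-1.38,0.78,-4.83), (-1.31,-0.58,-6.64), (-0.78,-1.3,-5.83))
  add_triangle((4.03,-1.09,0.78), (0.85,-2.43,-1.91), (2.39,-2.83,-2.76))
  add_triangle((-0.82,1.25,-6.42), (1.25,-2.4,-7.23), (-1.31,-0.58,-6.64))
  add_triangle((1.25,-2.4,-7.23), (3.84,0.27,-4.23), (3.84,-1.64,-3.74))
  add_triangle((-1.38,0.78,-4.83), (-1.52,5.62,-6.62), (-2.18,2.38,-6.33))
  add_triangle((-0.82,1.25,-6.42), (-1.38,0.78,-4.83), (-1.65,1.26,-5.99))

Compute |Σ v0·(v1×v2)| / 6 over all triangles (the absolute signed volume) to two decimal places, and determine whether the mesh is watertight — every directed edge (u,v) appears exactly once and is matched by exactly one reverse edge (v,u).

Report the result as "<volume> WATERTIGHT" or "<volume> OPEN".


Per-triangle v0·(v1×v2)/6:
  t1: +14.7995
  t2: +2.0424
  t3: -0.0911
  t4: -1.3682
  t5: +19.2002
  t6: +0.3526
  t7: +1.1894
  t8: +19.9087
  t9: +2.7469
  t10: +1.2373
  t11: +3.1907
  t12: +5.5277
  t13: +6.4979
  t14: +18.1061
  t15: +9.8004
  t16: +6.4956
  t17: +7.5087
  t18: +0.7170
  t19: +2.9582
  t20: +37.8922
  t21: -0.3613
  t22: +0.9490
  t23: +57.4439
  t24: +3.5613
  t25: +0.4360
  t26: +1.4499
  t27: +0.1547
  t28: +1.6176
  t29: +5.9494
  t30: +3.0495
  t31: +5.1273
  t32: -1.0243
  t33: +7.3244
  t34: +6.2016
  t35: +1.7101
  t36: +0.3457
  t37: +1.4729
  t38: +18.5607
  t39: -0.1186
  t40: +1.7196
  t41: +6.2374
  t42: +7.9350
  t43: -1.7667
  t44: +0.2284
Σ = +286.9154 → |volume| = 286.92

Directed edges: 132 total, each appears once with its reverse present → watertight.

286.92 WATERTIGHT


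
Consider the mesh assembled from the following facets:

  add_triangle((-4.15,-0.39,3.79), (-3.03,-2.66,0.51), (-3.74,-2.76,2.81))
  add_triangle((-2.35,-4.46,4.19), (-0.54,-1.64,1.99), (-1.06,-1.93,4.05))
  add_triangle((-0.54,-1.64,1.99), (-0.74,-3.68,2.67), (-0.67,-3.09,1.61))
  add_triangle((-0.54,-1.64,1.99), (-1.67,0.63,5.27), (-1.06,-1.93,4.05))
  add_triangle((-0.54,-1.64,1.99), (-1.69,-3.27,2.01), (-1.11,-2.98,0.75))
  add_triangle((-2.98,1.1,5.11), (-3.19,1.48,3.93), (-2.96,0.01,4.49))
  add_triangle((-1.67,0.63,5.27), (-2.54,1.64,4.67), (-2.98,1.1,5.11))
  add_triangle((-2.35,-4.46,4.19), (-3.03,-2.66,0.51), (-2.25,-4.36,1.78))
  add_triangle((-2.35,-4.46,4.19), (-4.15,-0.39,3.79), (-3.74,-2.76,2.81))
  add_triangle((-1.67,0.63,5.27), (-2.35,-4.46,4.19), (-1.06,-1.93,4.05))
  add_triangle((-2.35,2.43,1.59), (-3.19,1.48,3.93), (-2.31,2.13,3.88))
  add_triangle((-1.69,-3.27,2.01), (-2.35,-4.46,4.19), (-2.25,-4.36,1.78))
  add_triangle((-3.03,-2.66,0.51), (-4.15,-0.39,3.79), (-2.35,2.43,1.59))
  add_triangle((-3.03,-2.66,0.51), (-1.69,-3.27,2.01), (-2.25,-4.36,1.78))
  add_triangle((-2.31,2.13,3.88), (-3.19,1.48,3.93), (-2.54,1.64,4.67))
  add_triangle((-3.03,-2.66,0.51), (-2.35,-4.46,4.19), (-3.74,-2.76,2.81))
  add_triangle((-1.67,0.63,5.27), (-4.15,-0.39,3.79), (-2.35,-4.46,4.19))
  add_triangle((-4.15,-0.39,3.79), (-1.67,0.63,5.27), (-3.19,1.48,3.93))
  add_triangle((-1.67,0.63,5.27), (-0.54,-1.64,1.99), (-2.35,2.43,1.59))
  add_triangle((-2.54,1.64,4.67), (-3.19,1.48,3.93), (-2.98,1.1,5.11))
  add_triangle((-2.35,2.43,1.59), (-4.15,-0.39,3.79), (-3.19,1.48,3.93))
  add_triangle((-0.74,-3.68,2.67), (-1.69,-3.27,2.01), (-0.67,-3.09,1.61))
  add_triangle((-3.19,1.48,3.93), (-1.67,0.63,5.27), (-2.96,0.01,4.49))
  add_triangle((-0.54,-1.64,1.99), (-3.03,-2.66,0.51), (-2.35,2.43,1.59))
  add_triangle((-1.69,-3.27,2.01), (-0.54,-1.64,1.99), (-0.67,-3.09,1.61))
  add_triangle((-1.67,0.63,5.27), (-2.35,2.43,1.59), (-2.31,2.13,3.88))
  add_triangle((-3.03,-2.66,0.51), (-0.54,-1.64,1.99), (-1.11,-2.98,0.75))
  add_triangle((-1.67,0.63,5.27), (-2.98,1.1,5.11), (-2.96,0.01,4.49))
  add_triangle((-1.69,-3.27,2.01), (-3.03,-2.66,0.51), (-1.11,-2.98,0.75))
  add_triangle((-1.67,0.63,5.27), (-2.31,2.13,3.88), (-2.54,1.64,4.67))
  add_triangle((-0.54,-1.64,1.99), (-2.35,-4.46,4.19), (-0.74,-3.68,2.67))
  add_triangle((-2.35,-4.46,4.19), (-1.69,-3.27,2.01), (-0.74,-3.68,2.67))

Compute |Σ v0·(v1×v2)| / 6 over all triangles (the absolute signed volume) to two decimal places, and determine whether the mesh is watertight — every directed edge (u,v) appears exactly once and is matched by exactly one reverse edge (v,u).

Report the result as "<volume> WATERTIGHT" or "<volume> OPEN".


37.77 WATERTIGHT

Per-triangle v0·(v1×v2)/6:
  t1: +2.7653
  t2: +0.5533
  t3: -0.1053
  t4: -0.1763
  t5: +0.4115
  t6: +0.9161
  t7: +0.8374
  t8: +2.8735
  t9: +5.1804
  t10: +3.1410
  t11: +1.4709
  t12: +0.0194
  t13: +5.0522
  t14: -0.8139
  t15: +0.6131
  t16: +3.6422
  t17: +12.0927
  t18: +4.0566
  t19: -2.8668
  t20: +0.5845
  t21: +2.5488
  t22: +0.3893
  t23: -2.2636
  t24: -5.0123
  t25: -0.5446
  t26: -0.5760
  t27: -1.5918
  t28: +1.2899
  t29: +1.2396
  t30: +0.5249
  t31: +0.5901
  t32: +0.9273
Σ = +37.7693 → |volume| = 37.77

Directed edges: 96 total, each appears once with its reverse present → watertight.


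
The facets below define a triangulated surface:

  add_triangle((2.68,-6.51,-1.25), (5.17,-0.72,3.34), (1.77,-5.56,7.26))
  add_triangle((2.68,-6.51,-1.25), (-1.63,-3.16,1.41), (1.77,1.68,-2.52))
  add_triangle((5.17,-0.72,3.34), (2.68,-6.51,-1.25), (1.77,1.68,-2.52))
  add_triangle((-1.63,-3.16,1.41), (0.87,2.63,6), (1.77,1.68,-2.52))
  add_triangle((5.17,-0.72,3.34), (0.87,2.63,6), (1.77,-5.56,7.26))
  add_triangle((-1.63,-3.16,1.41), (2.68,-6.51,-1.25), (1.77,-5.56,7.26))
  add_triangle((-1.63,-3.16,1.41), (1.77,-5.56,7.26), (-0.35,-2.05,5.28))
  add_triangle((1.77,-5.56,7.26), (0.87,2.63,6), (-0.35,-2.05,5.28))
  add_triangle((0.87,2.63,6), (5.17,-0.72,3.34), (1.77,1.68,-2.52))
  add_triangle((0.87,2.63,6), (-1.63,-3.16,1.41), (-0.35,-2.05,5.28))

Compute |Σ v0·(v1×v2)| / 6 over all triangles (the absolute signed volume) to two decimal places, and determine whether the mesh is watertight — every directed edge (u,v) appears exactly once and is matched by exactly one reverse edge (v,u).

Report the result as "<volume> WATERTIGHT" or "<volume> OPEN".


Per-triangle v0·(v1×v2)/6:
  t1: +45.9933
  t2: +3.6530
  t3: +24.3210
  t4: -2.9594
  t5: +39.3972
  t6: +25.3464
  t7: +8.8823
  t8: +12.8835
  t9: +17.7116
  t10: +3.7915
Σ = +179.0204 → |volume| = 179.02

Directed edges: 30 total, each appears once with its reverse present → watertight.

179.02 WATERTIGHT


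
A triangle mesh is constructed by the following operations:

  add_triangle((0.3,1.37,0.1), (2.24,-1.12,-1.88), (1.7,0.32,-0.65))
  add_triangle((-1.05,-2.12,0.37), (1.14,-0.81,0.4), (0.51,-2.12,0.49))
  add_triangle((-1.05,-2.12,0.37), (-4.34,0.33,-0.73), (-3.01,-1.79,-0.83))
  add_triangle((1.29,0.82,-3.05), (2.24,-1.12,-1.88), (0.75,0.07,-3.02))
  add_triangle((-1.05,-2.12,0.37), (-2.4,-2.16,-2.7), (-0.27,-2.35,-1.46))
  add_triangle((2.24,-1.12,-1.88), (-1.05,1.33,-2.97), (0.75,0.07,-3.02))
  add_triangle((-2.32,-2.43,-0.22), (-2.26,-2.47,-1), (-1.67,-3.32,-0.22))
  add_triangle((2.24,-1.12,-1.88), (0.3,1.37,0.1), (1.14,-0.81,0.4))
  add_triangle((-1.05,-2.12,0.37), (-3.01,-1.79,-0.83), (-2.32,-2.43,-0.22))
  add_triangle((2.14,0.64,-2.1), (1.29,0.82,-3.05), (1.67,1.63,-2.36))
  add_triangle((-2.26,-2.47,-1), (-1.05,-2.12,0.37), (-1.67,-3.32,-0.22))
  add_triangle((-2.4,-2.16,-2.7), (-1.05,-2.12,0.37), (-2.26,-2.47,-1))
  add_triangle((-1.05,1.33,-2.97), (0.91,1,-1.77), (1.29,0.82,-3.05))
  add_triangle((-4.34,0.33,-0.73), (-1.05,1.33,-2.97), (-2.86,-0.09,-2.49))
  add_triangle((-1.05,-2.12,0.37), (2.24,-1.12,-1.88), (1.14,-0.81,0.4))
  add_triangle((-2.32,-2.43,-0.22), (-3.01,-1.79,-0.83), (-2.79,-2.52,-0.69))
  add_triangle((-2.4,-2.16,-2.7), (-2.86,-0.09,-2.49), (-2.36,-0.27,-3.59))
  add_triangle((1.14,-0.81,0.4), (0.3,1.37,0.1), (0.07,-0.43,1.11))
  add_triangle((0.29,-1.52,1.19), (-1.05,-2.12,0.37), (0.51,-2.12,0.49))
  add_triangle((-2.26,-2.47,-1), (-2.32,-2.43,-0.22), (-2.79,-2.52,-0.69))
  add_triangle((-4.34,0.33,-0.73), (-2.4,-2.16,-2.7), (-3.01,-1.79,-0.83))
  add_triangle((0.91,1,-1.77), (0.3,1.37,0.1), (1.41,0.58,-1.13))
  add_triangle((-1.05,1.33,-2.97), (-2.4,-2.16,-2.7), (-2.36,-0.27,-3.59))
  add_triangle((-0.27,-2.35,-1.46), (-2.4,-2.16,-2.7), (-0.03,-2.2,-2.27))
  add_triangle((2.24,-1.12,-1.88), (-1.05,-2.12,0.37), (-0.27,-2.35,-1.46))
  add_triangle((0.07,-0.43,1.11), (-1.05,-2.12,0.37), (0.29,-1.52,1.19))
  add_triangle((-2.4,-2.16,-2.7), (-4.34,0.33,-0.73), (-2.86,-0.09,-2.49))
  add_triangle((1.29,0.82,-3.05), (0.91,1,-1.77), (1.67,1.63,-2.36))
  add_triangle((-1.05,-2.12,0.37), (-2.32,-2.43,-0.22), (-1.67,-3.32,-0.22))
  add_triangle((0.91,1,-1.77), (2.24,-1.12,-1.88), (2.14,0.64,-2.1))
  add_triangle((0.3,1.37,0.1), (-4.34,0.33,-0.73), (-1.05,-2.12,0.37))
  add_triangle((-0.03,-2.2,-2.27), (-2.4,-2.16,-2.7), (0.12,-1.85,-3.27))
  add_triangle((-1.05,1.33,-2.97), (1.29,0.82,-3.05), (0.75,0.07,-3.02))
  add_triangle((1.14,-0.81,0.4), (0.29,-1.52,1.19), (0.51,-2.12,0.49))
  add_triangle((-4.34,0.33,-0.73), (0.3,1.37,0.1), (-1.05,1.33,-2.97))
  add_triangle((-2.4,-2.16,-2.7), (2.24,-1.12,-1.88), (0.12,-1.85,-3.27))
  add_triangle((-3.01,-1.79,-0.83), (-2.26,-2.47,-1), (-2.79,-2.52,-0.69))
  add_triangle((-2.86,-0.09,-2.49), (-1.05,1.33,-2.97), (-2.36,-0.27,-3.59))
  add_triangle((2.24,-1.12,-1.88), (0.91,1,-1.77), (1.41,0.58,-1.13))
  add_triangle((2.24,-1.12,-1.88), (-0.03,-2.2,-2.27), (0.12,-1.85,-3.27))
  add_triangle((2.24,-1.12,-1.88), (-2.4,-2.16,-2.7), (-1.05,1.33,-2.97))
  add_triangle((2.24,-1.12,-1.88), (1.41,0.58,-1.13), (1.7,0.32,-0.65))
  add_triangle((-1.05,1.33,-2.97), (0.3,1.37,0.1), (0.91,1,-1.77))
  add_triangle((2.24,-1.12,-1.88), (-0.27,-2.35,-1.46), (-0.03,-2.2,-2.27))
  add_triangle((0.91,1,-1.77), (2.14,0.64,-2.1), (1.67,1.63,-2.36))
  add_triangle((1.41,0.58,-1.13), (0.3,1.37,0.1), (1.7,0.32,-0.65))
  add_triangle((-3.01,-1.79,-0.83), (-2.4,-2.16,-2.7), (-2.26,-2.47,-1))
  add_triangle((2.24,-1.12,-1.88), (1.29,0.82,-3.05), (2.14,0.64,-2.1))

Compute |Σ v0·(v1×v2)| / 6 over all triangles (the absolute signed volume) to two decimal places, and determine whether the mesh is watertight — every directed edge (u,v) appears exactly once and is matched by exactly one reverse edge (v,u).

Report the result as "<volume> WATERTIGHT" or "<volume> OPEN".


40.35 OPEN

Per-triangle v0·(v1×v2)/6:
  t1: -0.2871
  t2: -0.0772
  t3: +1.3133
  t4: +0.9806
  t5: +1.8508
  t6: -0.0786
  t7: +0.4748
  t8: +0.8015
  t9: +0.0326
  t10: +0.6077
  t11: -0.2798
  t12: +0.4544
  t13: +0.6580
  t14: +2.4379
  t15: +1.3856
  t16: +0.1395
  t17: +1.4685
  t18: +0.3261
  t19: +0.4655
  t20: +0.1391
  t21: +2.8049
  t22: +0.3549
  t23: +0.4757
  t24: +0.8797
  t25: +1.1912
  t26: +0.2889
  t27: +2.8932
  t28: +0.0973
  t29: +0.3095
  t30: -0.4773
  t31: +0.6295
  t32: +1.2082
  t33: +1.0122
  t34: +0.2858
  t35: +2.8590
  t36: -0.8252
  t37: +0.2075
  t38: +1.1893
  t39: +0.5117
  t40: +1.0870
  t41: +6.2478
  t42: +0.3493
  t43: +1.0484
  t44: +0.7346
  t45: -0.1664
  t46: +0.2390
  t47: +1.0128
  t48: +1.0897
Σ = +40.3517 → |volume| = 40.35

Directed edges: 144 total; 6 unmatched, e.g. (0.3,1.37,0.1)→(0.07,-0.43,1.11) → open.


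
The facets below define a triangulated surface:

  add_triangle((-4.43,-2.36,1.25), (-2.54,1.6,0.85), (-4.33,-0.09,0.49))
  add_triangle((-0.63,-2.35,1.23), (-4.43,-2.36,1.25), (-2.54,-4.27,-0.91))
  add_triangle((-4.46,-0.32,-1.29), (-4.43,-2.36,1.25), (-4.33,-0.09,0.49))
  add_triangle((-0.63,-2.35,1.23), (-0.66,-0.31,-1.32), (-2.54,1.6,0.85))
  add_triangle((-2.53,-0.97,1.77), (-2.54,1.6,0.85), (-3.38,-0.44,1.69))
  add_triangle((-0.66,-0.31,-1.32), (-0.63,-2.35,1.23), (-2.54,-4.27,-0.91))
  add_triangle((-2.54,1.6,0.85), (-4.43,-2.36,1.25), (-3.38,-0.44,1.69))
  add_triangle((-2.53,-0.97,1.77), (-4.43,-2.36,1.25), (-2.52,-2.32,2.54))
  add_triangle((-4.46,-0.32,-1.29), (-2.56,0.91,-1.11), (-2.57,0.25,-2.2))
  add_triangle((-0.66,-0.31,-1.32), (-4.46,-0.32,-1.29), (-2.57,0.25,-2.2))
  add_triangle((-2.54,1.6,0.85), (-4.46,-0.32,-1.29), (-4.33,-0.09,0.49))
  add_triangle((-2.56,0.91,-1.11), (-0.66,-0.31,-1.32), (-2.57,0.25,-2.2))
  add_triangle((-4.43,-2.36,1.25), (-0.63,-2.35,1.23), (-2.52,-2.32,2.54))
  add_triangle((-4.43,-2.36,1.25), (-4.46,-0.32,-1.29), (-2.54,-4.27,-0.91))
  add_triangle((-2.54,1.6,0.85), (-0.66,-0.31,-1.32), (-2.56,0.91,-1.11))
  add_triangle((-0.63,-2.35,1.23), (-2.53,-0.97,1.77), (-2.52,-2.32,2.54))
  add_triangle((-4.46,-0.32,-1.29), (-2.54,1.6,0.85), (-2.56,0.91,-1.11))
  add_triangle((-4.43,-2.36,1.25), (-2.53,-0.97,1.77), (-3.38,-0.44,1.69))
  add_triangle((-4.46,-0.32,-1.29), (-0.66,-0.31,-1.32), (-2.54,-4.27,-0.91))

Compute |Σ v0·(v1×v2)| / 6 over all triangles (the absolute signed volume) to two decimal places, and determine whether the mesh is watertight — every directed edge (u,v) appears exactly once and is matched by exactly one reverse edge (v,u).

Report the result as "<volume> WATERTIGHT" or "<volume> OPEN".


30.06 OPEN

Per-triangle v0·(v1×v2)/6:
  t1: +1.8137
  t2: +4.6855
  t3: +3.0602
  t4: -2.1049
  t5: +0.3977
  t6: +0.0994
  t7: +1.4715
  t8: +1.2724
  t9: +1.0649
  t10: +0.6490
  t11: +2.0484
  t12: +0.0404
  t13: +1.9607
  t14: +7.9578
  t15: -0.1459
  t16: -0.2402
  t17: +1.7779
  t18: +0.8556
  t19: +3.3966
Σ = +30.0605 → |volume| = 30.06

Directed edges: 57 total; 3 unmatched, e.g. (-2.54,1.6,0.85)→(-0.63,-2.35,1.23) → open.


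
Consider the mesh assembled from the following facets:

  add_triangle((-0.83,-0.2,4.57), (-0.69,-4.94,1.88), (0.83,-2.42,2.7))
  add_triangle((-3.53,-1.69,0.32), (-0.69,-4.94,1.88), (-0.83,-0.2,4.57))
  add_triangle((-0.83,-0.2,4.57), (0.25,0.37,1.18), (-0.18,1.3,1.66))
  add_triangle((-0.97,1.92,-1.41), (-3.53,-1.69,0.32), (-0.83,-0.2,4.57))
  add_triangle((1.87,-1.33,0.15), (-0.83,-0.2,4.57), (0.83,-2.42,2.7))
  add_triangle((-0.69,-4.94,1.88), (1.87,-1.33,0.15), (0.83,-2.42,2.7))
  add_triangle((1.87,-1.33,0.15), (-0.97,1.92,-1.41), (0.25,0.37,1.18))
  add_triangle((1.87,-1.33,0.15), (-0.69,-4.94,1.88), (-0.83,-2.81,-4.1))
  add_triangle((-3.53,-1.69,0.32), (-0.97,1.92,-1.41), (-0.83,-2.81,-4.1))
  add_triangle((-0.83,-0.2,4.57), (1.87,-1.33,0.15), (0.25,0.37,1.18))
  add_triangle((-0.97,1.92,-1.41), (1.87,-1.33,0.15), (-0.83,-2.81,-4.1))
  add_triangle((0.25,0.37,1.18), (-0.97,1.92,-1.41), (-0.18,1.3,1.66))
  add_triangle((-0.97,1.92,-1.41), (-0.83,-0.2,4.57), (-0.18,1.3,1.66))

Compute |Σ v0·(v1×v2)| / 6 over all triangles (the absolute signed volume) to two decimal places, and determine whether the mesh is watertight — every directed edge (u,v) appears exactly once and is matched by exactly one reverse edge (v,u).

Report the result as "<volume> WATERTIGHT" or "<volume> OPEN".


Per-triangle v0·(v1×v2)/6:
  t1: +5.4964
  t2: +12.4009
  t3: +0.4464
  t4: +6.4793
  t5: +1.9954
  t6: +3.3537
  t7: +0.6722
  t8: +8.8779
  t9: +7.9833
  t10: +1.0773
  t11: +2.9582
  t12: +0.1441
  t13: +1.4538
Σ = +53.3388 → |volume| = 53.34

Directed edges: 39 total; 3 unmatched, e.g. (-3.53,-1.69,0.32)→(-0.69,-4.94,1.88) → open.

53.34 OPEN


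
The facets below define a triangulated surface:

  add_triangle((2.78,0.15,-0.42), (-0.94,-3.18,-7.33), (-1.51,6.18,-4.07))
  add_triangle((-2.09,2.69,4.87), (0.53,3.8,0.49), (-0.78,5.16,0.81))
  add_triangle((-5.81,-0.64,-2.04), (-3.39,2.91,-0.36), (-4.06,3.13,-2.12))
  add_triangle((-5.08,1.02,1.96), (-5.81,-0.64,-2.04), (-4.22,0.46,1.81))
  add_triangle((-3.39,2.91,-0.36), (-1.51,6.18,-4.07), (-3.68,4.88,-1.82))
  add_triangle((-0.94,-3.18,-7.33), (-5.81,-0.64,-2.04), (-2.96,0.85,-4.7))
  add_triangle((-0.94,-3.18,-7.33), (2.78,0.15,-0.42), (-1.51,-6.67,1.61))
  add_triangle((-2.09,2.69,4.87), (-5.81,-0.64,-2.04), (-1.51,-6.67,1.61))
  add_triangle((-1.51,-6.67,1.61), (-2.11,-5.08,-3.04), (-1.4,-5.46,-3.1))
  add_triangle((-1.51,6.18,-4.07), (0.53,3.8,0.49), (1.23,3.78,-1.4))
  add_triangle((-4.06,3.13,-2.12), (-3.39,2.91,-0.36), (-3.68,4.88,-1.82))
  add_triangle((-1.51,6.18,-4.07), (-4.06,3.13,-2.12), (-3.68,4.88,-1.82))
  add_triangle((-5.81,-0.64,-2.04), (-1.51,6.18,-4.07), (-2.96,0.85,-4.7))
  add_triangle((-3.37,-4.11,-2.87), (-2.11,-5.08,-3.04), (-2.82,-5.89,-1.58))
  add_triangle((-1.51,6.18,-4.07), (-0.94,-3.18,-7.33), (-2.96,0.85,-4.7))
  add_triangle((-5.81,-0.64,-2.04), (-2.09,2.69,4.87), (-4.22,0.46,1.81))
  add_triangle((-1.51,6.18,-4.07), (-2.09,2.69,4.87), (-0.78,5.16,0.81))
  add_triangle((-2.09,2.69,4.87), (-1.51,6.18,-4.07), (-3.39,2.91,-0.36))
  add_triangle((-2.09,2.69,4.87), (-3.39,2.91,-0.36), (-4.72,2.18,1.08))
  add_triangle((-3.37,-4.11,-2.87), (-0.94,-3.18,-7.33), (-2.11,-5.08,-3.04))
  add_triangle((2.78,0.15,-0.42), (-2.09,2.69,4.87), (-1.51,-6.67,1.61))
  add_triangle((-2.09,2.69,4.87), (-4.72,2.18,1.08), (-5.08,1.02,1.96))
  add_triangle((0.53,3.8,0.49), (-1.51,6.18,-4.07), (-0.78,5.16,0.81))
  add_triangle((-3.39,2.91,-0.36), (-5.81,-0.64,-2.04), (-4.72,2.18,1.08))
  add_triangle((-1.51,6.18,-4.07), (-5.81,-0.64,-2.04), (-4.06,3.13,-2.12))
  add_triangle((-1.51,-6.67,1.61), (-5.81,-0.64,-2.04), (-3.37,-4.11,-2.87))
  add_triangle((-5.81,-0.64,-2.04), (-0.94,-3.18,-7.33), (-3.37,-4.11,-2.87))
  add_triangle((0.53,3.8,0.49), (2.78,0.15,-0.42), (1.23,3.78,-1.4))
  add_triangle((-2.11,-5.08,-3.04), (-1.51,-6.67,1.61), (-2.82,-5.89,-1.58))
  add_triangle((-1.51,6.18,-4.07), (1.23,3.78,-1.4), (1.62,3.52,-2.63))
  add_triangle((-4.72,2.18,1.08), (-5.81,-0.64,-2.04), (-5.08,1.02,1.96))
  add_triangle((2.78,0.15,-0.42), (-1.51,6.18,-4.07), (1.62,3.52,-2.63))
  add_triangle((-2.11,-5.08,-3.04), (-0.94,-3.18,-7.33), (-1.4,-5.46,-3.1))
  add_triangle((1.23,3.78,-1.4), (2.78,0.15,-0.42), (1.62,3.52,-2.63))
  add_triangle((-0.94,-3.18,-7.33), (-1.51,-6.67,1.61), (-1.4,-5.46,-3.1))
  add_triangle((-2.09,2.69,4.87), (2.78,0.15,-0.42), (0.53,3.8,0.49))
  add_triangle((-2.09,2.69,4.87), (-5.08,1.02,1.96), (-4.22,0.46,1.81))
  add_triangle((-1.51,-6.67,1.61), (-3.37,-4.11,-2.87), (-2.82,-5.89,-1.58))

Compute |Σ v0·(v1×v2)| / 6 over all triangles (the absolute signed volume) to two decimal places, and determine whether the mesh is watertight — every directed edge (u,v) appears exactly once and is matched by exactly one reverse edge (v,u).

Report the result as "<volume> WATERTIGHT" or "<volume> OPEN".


328.22 WATERTIGHT

Per-triangle v0·(v1×v2)/6:
  t1: +27.9093
  t2: +4.0703
  t3: +5.0841
  t4: +1.6822
  t5: +0.1419
  t6: +18.8770
  t7: +24.8133
  t8: +41.3433
  t9: +3.9372
  t10: +5.0016
  t11: +1.9290
  t12: +4.8811
  t13: +18.4651
  t14: +2.8678
  t15: +19.3947
  t16: -4.2896
  t17: +9.4991
  t18: +16.0295
  t19: +6.1852
  t20: +7.7731
  t21: +15.6972
  t22: +5.6643
  t23: +4.8398
  t24: +6.5323
  t25: +7.9940
  t26: +18.3709
  t27: +20.3177
  t28: +3.1026
  t29: +3.8470
  t30: +3.4745
  t31: +5.6008
  t32: -0.0841
  t33: +4.0416
  t34: +2.1731
  t35: +0.3947
  t36: +7.2179
  t37: +1.6821
  t38: +1.7582
Σ = +328.2197 → |volume| = 328.22

Directed edges: 114 total, each appears once with its reverse present → watertight.
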